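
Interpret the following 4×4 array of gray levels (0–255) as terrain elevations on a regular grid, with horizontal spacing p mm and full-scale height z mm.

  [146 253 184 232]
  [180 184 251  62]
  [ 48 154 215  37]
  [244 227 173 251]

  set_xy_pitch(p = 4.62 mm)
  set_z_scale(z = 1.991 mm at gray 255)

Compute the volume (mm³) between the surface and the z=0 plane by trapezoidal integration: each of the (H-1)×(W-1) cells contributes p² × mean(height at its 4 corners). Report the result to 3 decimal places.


267.354

height_mm = gray/255 × 1.991; cell vol = 4.62² × mean(4 corners)
unit = 4.62² × 1.991 / (4×255) = 0.0416634 mm³ per gray-sum
row 0: Σ corner-gray over 3 cells = 2364  → 98.4924
row 1: Σ corner-gray over 3 cells = 1935  → 80.6187
row 2: Σ corner-gray over 3 cells = 2118  → 88.2431
Σ rows: total corner-gray = 6417  → 267.3542 mm³


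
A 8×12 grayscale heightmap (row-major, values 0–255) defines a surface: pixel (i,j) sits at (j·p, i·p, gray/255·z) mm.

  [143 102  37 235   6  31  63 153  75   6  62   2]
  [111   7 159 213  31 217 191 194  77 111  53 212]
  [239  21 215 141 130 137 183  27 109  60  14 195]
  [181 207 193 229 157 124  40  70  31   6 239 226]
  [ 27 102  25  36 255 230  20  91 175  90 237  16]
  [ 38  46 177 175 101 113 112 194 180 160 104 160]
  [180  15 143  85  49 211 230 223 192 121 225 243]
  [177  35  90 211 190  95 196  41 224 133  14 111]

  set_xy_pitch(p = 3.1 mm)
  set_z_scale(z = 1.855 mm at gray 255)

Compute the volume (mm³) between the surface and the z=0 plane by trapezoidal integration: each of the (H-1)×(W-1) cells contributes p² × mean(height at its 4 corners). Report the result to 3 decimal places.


height_mm = gray/255 × 1.855; cell vol = 3.1² × mean(4 corners)
unit = 3.1² × 1.855 / (4×255) = 0.017477 mm³ per gray-sum
row 0: Σ corner-gray over 11 cells = 4514  → 78.8912
row 1: Σ corner-gray over 11 cells = 5337  → 93.2748
row 2: Σ corner-gray over 11 cells = 5507  → 96.2459
row 3: Σ corner-gray over 11 cells = 5564  → 97.2421
row 4: Σ corner-gray over 11 cells = 5487  → 95.8964
row 5: Σ corner-gray over 11 cells = 6333  → 110.6819
row 6: Σ corner-gray over 11 cells = 6157  → 107.6059
Σ rows: total corner-gray = 38899  → 679.8382 mm³

679.838


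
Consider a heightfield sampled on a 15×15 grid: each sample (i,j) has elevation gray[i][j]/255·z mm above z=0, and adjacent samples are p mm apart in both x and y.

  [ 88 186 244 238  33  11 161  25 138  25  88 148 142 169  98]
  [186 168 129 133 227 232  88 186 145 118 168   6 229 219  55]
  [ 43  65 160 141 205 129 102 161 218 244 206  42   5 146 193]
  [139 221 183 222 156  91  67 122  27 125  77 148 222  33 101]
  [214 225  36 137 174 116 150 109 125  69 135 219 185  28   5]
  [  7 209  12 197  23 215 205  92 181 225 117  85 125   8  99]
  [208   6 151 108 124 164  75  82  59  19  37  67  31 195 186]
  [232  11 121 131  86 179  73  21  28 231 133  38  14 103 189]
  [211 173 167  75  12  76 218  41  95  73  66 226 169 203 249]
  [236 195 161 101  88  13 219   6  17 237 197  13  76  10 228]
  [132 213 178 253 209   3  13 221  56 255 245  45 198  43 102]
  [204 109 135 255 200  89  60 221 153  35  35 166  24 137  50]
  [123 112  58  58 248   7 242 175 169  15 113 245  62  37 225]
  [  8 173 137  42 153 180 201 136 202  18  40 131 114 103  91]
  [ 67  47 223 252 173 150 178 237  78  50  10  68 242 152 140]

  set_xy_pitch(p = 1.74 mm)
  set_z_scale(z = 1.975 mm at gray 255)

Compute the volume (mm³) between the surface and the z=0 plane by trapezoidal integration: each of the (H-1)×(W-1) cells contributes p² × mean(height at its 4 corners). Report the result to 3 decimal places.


height_mm = gray/255 × 1.975; cell vol = 1.74² × mean(4 corners)
unit = 1.74² × 1.975 / (4×255) = 0.00586226 mm³ per gray-sum
row 0: Σ corner-gray over 14 cells = 7739  → 45.3681
row 1: Σ corner-gray over 14 cells = 8221  → 48.1937
row 2: Σ corner-gray over 14 cells = 7512  → 44.0373
row 3: Σ corner-gray over 14 cells = 7263  → 42.5776
row 4: Σ corner-gray over 14 cells = 7129  → 41.7921
row 5: Σ corner-gray over 14 cells = 6124  → 35.9005
row 6: Σ corner-gray over 14 cells = 5389  → 31.5917
row 7: Σ corner-gray over 14 cells = 6407  → 37.5595
row 8: Σ corner-gray over 14 cells = 6778  → 39.7344
row 9: Σ corner-gray over 14 cells = 7228  → 42.3724
row 10: Σ corner-gray over 14 cells = 7590  → 44.4946
row 11: Σ corner-gray over 14 cells = 6922  → 40.5786
row 12: Σ corner-gray over 14 cells = 6789  → 39.7989
row 13: Σ corner-gray over 14 cells = 7286  → 42.7125
Σ rows: total corner-gray = 98377  → 576.7120 mm³

576.712


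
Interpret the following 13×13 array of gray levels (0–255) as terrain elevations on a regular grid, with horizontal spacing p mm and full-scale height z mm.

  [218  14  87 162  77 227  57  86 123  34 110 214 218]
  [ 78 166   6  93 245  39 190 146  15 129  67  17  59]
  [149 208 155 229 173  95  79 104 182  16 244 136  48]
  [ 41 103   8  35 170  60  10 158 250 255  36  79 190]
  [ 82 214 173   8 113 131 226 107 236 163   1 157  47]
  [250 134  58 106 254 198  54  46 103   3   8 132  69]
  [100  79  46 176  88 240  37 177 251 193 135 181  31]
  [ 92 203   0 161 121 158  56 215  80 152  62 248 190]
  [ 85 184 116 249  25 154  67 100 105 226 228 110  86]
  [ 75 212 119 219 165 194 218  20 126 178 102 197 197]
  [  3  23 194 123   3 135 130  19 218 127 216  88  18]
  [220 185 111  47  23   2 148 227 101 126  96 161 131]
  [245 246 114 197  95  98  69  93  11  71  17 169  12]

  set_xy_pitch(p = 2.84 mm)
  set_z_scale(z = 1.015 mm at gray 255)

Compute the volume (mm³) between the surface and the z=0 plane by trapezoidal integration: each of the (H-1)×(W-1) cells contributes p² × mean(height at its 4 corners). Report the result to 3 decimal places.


height_mm = gray/255 × 1.015; cell vol = 2.84² × mean(4 corners)
unit = 2.84² × 1.015 / (4×255) = 0.00802606 mm³ per gray-sum
row 0: Σ corner-gray over 12 cells = 5181  → 41.5830
row 1: Σ corner-gray over 12 cells = 5802  → 46.5672
row 2: Σ corner-gray over 12 cells = 5998  → 48.1403
row 3: Σ corner-gray over 12 cells = 5746  → 46.1178
row 4: Σ corner-gray over 12 cells = 5698  → 45.7325
row 5: Σ corner-gray over 12 cells = 5848  → 46.9364
row 6: Σ corner-gray over 12 cells = 6531  → 52.4182
row 7: Σ corner-gray over 12 cells = 6493  → 52.1132
row 8: Σ corner-gray over 12 cells = 7071  → 56.7523
row 9: Σ corner-gray over 12 cells = 6345  → 50.9254
row 10: Σ corner-gray over 12 cells = 5378  → 43.1642
row 11: Σ corner-gray over 12 cells = 5422  → 43.5173
Σ rows: total corner-gray = 71513  → 573.9678 mm³

573.968


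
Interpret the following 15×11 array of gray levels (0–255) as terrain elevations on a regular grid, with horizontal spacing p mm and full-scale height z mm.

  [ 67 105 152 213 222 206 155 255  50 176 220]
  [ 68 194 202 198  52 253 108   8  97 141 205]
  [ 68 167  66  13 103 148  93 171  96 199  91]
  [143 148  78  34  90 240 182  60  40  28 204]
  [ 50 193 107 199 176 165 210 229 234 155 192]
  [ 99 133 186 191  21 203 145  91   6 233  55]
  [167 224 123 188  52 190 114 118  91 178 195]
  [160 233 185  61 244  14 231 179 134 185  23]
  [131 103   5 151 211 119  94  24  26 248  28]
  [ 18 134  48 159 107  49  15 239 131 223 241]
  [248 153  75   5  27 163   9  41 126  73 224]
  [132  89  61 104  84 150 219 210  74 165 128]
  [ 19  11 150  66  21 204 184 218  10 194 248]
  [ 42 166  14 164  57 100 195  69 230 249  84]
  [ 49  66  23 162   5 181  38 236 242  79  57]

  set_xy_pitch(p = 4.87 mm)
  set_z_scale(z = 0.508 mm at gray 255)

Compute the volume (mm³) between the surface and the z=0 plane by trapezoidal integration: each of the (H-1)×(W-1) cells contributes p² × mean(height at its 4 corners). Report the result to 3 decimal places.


853.236

height_mm = gray/255 × 0.508; cell vol = 4.87² × mean(4 corners)
unit = 4.87² × 0.508 / (4×255) = 0.0118119 mm³ per gray-sum
row 0: Σ corner-gray over 10 cells = 6134  → 72.4545
row 1: Σ corner-gray over 10 cells = 5050  → 59.6503
row 2: Σ corner-gray over 10 cells = 4418  → 52.1852
row 3: Σ corner-gray over 10 cells = 5725  → 67.6234
row 4: Σ corner-gray over 10 cells = 6150  → 72.6435
row 5: Σ corner-gray over 10 cells = 5490  → 64.8476
row 6: Σ corner-gray over 10 cells = 6033  → 71.2615
row 7: Σ corner-gray over 10 cells = 5236  → 61.8474
row 8: Σ corner-gray over 10 cells = 4590  → 54.2168
row 9: Σ corner-gray over 10 cells = 4285  → 50.6142
row 10: Σ corner-gray over 10 cells = 4388  → 51.8308
row 11: Σ corner-gray over 10 cells = 4955  → 58.5282
row 12: Σ corner-gray over 10 cells = 4997  → 59.0243
row 13: Σ corner-gray over 10 cells = 4784  → 56.5084
Σ rows: total corner-gray = 72235  → 853.2359 mm³


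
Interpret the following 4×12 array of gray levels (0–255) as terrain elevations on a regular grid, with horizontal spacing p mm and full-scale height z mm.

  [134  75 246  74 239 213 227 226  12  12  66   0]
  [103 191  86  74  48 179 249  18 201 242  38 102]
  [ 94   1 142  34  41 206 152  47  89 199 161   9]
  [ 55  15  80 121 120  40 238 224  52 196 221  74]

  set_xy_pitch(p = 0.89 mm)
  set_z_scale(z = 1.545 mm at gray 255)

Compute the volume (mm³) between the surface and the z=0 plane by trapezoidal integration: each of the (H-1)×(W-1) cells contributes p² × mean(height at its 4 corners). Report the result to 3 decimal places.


height_mm = gray/255 × 1.545; cell vol = 0.89² × mean(4 corners)
unit = 0.89² × 1.545 / (4×255) = 0.0011998 mm³ per gray-sum
row 0: Σ corner-gray over 11 cells = 5771  → 6.9240
row 1: Σ corner-gray over 11 cells = 5104  → 6.1238
row 2: Σ corner-gray over 11 cells = 4990  → 5.9870
Σ rows: total corner-gray = 15865  → 19.0348 mm³

19.035


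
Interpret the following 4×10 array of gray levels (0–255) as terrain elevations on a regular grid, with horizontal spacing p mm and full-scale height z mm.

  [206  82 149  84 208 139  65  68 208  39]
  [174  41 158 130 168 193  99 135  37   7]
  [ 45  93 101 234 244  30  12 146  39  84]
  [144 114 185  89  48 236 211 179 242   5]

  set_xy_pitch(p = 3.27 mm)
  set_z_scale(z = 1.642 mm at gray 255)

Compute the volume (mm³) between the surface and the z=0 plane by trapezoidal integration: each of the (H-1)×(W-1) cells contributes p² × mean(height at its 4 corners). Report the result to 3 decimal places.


224.946

height_mm = gray/255 × 1.642; cell vol = 3.27² × mean(4 corners)
unit = 3.27² × 1.642 / (4×255) = 0.0172135 mm³ per gray-sum
row 0: Σ corner-gray over 9 cells = 4354  → 74.9475
row 1: Σ corner-gray over 9 cells = 4030  → 69.3703
row 2: Σ corner-gray over 9 cells = 4684  → 80.6279
Σ rows: total corner-gray = 13068  → 224.9457 mm³


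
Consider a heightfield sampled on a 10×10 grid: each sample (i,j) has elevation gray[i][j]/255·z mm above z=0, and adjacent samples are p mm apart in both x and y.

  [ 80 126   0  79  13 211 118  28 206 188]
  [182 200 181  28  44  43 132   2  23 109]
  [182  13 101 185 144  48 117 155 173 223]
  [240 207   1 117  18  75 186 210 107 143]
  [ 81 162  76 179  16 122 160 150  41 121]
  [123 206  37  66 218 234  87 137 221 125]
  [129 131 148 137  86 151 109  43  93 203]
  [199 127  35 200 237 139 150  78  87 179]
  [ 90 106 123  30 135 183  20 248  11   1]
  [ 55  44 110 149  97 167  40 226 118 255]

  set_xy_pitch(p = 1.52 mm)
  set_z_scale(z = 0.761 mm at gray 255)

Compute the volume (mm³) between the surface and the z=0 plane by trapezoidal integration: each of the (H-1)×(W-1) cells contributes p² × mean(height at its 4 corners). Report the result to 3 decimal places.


66.223

height_mm = gray/255 × 0.761; cell vol = 1.52² × mean(4 corners)
unit = 1.52² × 0.761 / (4×255) = 0.00172374 mm³ per gray-sum
row 0: Σ corner-gray over 9 cells = 3427  → 5.9073
row 1: Σ corner-gray over 9 cells = 3874  → 6.6778
row 2: Σ corner-gray over 9 cells = 4502  → 7.7603
row 3: Σ corner-gray over 9 cells = 4239  → 7.3069
row 4: Σ corner-gray over 9 cells = 4674  → 8.0568
row 5: Σ corner-gray over 9 cells = 4788  → 8.2533
row 6: Σ corner-gray over 9 cells = 4612  → 7.9499
row 7: Σ corner-gray over 9 cells = 4287  → 7.3897
row 8: Σ corner-gray over 9 cells = 4015  → 6.9208
Σ rows: total corner-gray = 38418  → 66.2226 mm³


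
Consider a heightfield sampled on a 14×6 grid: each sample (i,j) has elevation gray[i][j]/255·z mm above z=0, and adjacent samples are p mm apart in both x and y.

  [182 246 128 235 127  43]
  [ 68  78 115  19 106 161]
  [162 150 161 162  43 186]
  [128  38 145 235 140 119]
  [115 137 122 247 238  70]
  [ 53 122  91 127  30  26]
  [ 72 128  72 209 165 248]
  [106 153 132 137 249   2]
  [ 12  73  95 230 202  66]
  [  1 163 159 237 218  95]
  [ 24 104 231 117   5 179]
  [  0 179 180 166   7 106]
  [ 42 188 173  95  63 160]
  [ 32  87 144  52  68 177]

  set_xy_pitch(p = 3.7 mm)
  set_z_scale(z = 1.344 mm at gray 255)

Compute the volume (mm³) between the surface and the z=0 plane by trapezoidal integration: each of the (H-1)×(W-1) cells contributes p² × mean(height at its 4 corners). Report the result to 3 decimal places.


605.267

height_mm = gray/255 × 1.344; cell vol = 3.7² × mean(4 corners)
unit = 3.7² × 1.344 / (4×255) = 0.0180386 mm³ per gray-sum
row 0: Σ corner-gray over 5 cells = 2562  → 46.2149
row 1: Σ corner-gray over 5 cells = 2245  → 40.4966
row 2: Σ corner-gray over 5 cells = 2743  → 49.4798
row 3: Σ corner-gray over 5 cells = 3036  → 54.7652
row 4: Σ corner-gray over 5 cells = 2492  → 44.9522
row 5: Σ corner-gray over 5 cells = 2287  → 41.2543
row 6: Σ corner-gray over 5 cells = 2918  → 52.6366
row 7: Σ corner-gray over 5 cells = 2728  → 49.2093
row 8: Σ corner-gray over 5 cells = 2928  → 52.8170
row 9: Σ corner-gray over 5 cells = 2767  → 49.9128
row 10: Σ corner-gray over 5 cells = 2287  → 41.2543
row 11: Σ corner-gray over 5 cells = 2410  → 43.4730
row 12: Σ corner-gray over 5 cells = 2151  → 38.8010
Σ rows: total corner-gray = 33554  → 605.2668 mm³


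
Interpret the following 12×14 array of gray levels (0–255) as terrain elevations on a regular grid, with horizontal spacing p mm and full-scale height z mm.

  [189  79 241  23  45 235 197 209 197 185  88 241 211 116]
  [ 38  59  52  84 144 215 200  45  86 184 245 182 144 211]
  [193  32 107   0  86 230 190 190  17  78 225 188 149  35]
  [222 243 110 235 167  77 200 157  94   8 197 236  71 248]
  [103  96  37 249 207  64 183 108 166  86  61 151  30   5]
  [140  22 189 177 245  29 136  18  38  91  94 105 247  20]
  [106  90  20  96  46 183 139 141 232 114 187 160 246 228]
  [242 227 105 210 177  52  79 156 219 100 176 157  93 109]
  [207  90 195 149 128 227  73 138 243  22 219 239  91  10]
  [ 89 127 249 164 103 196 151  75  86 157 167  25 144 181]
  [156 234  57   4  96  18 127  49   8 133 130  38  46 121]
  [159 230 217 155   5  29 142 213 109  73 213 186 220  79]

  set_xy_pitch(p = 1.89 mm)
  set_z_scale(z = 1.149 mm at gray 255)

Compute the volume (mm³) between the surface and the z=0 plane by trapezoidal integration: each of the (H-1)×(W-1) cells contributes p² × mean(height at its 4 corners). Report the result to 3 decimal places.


304.176

height_mm = gray/255 × 1.149; cell vol = 1.89² × mean(4 corners)
unit = 1.89² × 1.149 / (4×255) = 0.00402387 mm³ per gray-sum
row 0: Σ corner-gray over 13 cells = 7736  → 31.1286
row 1: Σ corner-gray over 13 cells = 6741  → 27.1249
row 2: Σ corner-gray over 13 cells = 7272  → 29.2616
row 3: Σ corner-gray over 13 cells = 7044  → 28.3441
row 4: Σ corner-gray over 13 cells = 5926  → 23.8454
row 5: Σ corner-gray over 13 cells = 6584  → 26.4931
row 6: Σ corner-gray over 13 cells = 7495  → 30.1589
row 7: Σ corner-gray over 13 cells = 7698  → 30.9757
row 8: Σ corner-gray over 13 cells = 7403  → 29.7887
row 9: Σ corner-gray over 13 cells = 5715  → 22.9964
row 10: Σ corner-gray over 13 cells = 5979  → 24.0587
Σ rows: total corner-gray = 75593  → 304.1761 mm³


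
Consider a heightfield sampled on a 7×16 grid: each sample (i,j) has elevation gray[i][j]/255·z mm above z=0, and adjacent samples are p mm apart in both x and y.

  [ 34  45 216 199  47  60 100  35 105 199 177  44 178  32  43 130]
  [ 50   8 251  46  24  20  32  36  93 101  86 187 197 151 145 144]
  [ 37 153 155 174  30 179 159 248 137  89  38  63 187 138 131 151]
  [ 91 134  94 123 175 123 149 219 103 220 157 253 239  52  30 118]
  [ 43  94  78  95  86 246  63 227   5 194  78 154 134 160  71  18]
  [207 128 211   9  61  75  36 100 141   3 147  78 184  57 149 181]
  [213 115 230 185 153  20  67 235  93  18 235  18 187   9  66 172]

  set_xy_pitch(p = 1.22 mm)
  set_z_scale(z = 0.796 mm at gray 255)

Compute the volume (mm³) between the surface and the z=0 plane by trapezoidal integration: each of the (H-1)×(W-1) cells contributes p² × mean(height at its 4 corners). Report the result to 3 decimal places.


49.276

height_mm = gray/255 × 0.796; cell vol = 1.22² × mean(4 corners)
unit = 1.22² × 0.796 / (4×255) = 0.00116154 mm³ per gray-sum
row 0: Σ corner-gray over 15 cells = 6072  → 7.0528
row 1: Σ corner-gray over 15 cells = 6898  → 8.0123
row 2: Σ corner-gray over 15 cells = 8301  → 9.6419
row 3: Σ corner-gray over 15 cells = 7782  → 9.0391
row 4: Σ corner-gray over 15 cells = 6577  → 7.6394
row 5: Σ corner-gray over 15 cells = 6793  → 7.8903
Σ rows: total corner-gray = 42423  → 49.2758 mm³


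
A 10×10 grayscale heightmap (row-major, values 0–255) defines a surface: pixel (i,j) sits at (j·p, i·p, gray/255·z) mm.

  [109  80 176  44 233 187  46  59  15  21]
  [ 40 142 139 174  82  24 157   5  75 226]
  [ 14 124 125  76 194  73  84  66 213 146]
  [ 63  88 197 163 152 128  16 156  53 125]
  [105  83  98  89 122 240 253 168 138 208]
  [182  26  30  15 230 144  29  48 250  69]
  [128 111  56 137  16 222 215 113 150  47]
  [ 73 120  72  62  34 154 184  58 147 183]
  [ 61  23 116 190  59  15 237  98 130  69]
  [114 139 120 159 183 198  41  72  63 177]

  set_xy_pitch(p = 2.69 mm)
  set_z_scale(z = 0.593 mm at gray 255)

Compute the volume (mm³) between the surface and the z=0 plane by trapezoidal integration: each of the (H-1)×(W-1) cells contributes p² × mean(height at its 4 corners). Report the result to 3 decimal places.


height_mm = gray/255 × 0.593; cell vol = 2.69² × mean(4 corners)
unit = 2.69² × 0.593 / (4×255) = 0.00420687 mm³ per gray-sum
row 0: Σ corner-gray over 9 cells = 3672  → 15.4476
row 1: Σ corner-gray over 9 cells = 3932  → 16.5414
row 2: Σ corner-gray over 9 cells = 4164  → 17.5174
row 3: Σ corner-gray over 9 cells = 4789  → 20.1467
row 4: Σ corner-gray over 9 cells = 4490  → 18.8888
row 5: Σ corner-gray over 9 cells = 4010  → 16.8695
row 6: Σ corner-gray over 9 cells = 4133  → 17.3870
row 7: Σ corner-gray over 9 cells = 3784  → 15.9188
row 8: Σ corner-gray over 9 cells = 4107  → 17.2776
Σ rows: total corner-gray = 37081  → 155.9949 mm³

155.995


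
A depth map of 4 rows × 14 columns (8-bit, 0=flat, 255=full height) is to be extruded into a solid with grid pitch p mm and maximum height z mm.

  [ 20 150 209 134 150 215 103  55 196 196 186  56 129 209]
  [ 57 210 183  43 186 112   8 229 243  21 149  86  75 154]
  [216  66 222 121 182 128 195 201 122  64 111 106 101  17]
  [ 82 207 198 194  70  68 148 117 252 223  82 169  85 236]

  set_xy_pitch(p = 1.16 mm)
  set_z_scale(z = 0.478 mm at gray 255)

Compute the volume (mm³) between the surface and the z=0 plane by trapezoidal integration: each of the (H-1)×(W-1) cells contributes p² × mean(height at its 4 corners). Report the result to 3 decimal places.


height_mm = gray/255 × 0.478; cell vol = 1.16² × mean(4 corners)
unit = 1.16² × 0.478 / (4×255) = 0.000630585 mm³ per gray-sum
row 0: Σ corner-gray over 13 cells = 7088  → 4.4696
row 1: Σ corner-gray over 13 cells = 6772  → 4.2703
row 2: Σ corner-gray over 13 cells = 7415  → 4.6758
Σ rows: total corner-gray = 21275  → 13.4157 mm³

13.416


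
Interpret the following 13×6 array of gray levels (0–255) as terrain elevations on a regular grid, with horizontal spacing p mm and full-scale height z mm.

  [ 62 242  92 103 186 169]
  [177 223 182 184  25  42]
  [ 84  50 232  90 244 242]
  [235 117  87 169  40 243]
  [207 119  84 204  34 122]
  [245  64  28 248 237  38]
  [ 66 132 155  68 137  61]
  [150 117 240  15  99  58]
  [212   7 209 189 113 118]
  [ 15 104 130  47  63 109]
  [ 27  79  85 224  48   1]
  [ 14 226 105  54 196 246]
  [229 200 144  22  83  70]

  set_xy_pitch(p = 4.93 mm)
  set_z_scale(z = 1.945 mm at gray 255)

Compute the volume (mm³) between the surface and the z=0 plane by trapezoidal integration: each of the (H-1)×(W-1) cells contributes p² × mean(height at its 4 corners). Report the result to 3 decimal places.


1395.481

height_mm = gray/255 × 1.945; cell vol = 4.93² × mean(4 corners)
unit = 4.93² × 1.945 / (4×255) = 0.0463461 mm³ per gray-sum
row 0: Σ corner-gray over 5 cells = 2924  → 135.5160
row 1: Σ corner-gray over 5 cells = 3005  → 139.2701
row 2: Σ corner-gray over 5 cells = 2862  → 132.6426
row 3: Σ corner-gray over 5 cells = 2515  → 116.5605
row 4: Σ corner-gray over 5 cells = 2648  → 122.7245
row 5: Σ corner-gray over 5 cells = 2548  → 118.0899
row 6: Σ corner-gray over 5 cells = 2261  → 104.7886
row 7: Σ corner-gray over 5 cells = 2516  → 116.6068
row 8: Σ corner-gray over 5 cells = 2178  → 100.9418
row 9: Σ corner-gray over 5 cells = 1712  → 79.3445
row 10: Σ corner-gray over 5 cells = 2322  → 107.6157
row 11: Σ corner-gray over 5 cells = 2619  → 121.3805
Σ rows: total corner-gray = 30110  → 1395.4813 mm³


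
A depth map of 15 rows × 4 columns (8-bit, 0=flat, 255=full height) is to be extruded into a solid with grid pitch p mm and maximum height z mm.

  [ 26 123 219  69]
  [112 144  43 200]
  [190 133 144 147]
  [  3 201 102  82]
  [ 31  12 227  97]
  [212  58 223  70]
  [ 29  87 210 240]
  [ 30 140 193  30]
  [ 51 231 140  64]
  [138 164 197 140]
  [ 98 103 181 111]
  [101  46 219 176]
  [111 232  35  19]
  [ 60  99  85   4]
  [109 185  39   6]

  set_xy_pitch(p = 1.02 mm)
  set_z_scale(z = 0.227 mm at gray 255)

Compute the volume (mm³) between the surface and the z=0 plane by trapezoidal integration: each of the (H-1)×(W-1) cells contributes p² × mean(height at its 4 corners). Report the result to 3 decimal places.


height_mm = gray/255 × 0.227; cell vol = 1.02² × mean(4 corners)
unit = 1.02² × 0.227 / (4×255) = 0.00023154 mm³ per gray-sum
row 0: Σ corner-gray over 3 cells = 1465  → 0.3392
row 1: Σ corner-gray over 3 cells = 1577  → 0.3651
row 2: Σ corner-gray over 3 cells = 1582  → 0.3663
row 3: Σ corner-gray over 3 cells = 1297  → 0.3003
row 4: Σ corner-gray over 3 cells = 1450  → 0.3357
row 5: Σ corner-gray over 3 cells = 1707  → 0.3952
row 6: Σ corner-gray over 3 cells = 1589  → 0.3679
row 7: Σ corner-gray over 3 cells = 1583  → 0.3665
row 8: Σ corner-gray over 3 cells = 1857  → 0.4300
row 9: Σ corner-gray over 3 cells = 1777  → 0.4114
row 10: Σ corner-gray over 3 cells = 1584  → 0.3668
row 11: Σ corner-gray over 3 cells = 1471  → 0.3406
row 12: Σ corner-gray over 3 cells = 1096  → 0.2538
row 13: Σ corner-gray over 3 cells = 995  → 0.2304
Σ rows: total corner-gray = 21030  → 4.8693 mm³

4.869


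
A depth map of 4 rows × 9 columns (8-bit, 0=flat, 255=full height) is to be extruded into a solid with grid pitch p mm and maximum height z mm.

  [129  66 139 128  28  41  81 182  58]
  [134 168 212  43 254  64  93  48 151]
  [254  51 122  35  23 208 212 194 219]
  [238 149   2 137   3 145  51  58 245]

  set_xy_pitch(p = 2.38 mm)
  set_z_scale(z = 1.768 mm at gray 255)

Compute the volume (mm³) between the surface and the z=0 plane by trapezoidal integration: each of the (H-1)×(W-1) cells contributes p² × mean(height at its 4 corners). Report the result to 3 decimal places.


113.048

height_mm = gray/255 × 1.768; cell vol = 2.38² × mean(4 corners)
unit = 2.38² × 1.768 / (4×255) = 0.00981829 mm³ per gray-sum
row 0: Σ corner-gray over 8 cells = 3566  → 35.0120
row 1: Σ corner-gray over 8 cells = 4212  → 41.3547
row 2: Σ corner-gray over 8 cells = 3736  → 36.6811
Σ rows: total corner-gray = 11514  → 113.0478 mm³


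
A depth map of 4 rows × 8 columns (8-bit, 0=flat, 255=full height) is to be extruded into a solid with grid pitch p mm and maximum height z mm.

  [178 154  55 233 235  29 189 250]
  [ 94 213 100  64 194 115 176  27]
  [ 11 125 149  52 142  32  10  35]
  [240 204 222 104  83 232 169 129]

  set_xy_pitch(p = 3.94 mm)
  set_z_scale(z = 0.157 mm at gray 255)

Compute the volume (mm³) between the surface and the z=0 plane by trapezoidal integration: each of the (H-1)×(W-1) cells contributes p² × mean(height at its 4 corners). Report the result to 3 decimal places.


24.938

height_mm = gray/255 × 0.157; cell vol = 3.94² × mean(4 corners)
unit = 3.94² × 0.157 / (4×255) = 0.00238942 mm³ per gray-sum
row 0: Σ corner-gray over 7 cells = 4063  → 9.7082
row 1: Σ corner-gray over 7 cells = 2911  → 6.9556
row 2: Σ corner-gray over 7 cells = 3463  → 8.2746
Σ rows: total corner-gray = 10437  → 24.9383 mm³


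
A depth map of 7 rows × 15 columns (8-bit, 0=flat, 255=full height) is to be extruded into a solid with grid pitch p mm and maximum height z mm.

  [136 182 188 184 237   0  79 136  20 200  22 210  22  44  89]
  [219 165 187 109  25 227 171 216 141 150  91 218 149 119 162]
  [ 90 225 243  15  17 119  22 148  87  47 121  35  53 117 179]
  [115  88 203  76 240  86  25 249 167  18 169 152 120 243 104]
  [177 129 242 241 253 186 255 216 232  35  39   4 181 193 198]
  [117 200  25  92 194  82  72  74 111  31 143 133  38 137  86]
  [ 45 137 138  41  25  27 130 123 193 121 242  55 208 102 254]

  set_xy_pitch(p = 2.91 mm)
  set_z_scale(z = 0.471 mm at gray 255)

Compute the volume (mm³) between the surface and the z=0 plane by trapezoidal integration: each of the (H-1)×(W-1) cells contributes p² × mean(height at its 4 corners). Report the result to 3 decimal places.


height_mm = gray/255 × 0.471; cell vol = 2.91² × mean(4 corners)
unit = 2.91² × 0.471 / (4×255) = 0.00391027 mm³ per gray-sum
row 0: Σ corner-gray over 14 cells = 7590  → 29.6789
row 1: Σ corner-gray over 14 cells = 7084  → 27.7004
row 2: Σ corner-gray over 14 cells = 6658  → 26.0346
row 3: Σ corner-gray over 14 cells = 8678  → 33.9333
row 4: Σ corner-gray over 14 cells = 7654  → 29.9292
row 5: Σ corner-gray over 14 cells = 6250  → 24.4392
Σ rows: total corner-gray = 43914  → 171.7156 mm³

171.716


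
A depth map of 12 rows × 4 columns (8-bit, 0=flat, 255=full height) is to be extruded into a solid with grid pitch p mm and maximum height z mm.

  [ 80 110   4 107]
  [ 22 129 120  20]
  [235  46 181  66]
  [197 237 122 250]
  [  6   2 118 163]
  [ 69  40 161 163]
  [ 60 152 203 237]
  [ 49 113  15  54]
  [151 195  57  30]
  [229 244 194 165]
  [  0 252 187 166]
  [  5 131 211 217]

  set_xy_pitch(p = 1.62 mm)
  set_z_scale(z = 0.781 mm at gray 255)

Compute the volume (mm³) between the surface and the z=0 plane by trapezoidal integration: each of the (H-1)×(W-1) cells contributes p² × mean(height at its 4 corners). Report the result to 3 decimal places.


34.275

height_mm = gray/255 × 0.781; cell vol = 1.62² × mean(4 corners)
unit = 1.62² × 0.781 / (4×255) = 0.00200947 mm³ per gray-sum
row 0: Σ corner-gray over 3 cells = 955  → 1.9190
row 1: Σ corner-gray over 3 cells = 1295  → 2.6023
row 2: Σ corner-gray over 3 cells = 1920  → 3.8582
row 3: Σ corner-gray over 3 cells = 1574  → 3.1629
row 4: Σ corner-gray over 3 cells = 1043  → 2.0959
row 5: Σ corner-gray over 3 cells = 1641  → 3.2975
row 6: Σ corner-gray over 3 cells = 1366  → 2.7449
row 7: Σ corner-gray over 3 cells = 1044  → 2.0979
row 8: Σ corner-gray over 3 cells = 1955  → 3.9285
row 9: Σ corner-gray over 3 cells = 2314  → 4.6499
row 10: Σ corner-gray over 3 cells = 1950  → 3.9185
Σ rows: total corner-gray = 17057  → 34.2755 mm³


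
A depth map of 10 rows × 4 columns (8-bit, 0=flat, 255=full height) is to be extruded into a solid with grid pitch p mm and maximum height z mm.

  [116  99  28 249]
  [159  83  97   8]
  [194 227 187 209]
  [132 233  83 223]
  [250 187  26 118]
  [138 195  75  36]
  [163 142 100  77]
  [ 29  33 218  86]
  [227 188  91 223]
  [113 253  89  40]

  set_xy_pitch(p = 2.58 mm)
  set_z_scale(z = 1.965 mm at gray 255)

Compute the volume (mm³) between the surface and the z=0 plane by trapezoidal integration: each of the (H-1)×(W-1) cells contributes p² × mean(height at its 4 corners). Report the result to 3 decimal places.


187.990

height_mm = gray/255 × 1.965; cell vol = 2.58² × mean(4 corners)
unit = 2.58² × 1.965 / (4×255) = 0.0128234 mm³ per gray-sum
row 0: Σ corner-gray over 3 cells = 1146  → 14.6956
row 1: Σ corner-gray over 3 cells = 1758  → 22.5435
row 2: Σ corner-gray over 3 cells = 2218  → 28.4422
row 3: Σ corner-gray over 3 cells = 1781  → 22.8384
row 4: Σ corner-gray over 3 cells = 1508  → 19.3376
row 5: Σ corner-gray over 3 cells = 1438  → 18.4400
row 6: Σ corner-gray over 3 cells = 1341  → 17.1961
row 7: Σ corner-gray over 3 cells = 1625  → 20.8380
row 8: Σ corner-gray over 3 cells = 1845  → 23.6591
Σ rows: total corner-gray = 14660  → 187.9904 mm³


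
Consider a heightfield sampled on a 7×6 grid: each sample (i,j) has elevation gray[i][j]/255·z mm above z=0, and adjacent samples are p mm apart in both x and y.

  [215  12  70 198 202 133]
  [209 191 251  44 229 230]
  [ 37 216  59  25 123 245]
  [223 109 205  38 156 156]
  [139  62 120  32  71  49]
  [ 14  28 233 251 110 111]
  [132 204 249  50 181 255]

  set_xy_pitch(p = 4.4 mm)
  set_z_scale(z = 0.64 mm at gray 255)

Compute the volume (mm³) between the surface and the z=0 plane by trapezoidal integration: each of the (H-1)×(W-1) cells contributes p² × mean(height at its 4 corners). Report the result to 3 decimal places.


195.635

height_mm = gray/255 × 0.64; cell vol = 4.4² × mean(4 corners)
unit = 4.4² × 0.64 / (4×255) = 0.0121475 mm³ per gray-sum
row 0: Σ corner-gray over 5 cells = 3181  → 38.6410
row 1: Σ corner-gray over 5 cells = 2997  → 36.4059
row 2: Σ corner-gray over 5 cells = 2523  → 30.6480
row 3: Σ corner-gray over 5 cells = 2153  → 26.1535
row 4: Σ corner-gray over 5 cells = 2127  → 25.8376
row 5: Σ corner-gray over 5 cells = 3124  → 37.9486
Σ rows: total corner-gray = 16105  → 195.6347 mm³


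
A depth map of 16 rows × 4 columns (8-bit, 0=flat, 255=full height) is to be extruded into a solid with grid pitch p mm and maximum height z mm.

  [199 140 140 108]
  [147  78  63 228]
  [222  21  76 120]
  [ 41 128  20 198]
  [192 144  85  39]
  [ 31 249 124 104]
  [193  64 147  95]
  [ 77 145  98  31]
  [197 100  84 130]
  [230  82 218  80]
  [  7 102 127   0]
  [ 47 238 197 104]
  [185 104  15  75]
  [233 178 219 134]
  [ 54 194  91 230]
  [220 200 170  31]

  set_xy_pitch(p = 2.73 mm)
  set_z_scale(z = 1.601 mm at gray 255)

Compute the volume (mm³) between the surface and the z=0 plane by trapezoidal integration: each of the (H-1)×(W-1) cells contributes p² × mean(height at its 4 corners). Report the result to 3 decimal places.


height_mm = gray/255 × 1.601; cell vol = 2.73² × mean(4 corners)
unit = 2.73² × 1.601 / (4×255) = 0.0116981 mm³ per gray-sum
row 0: Σ corner-gray over 3 cells = 1524  → 17.8280
row 1: Σ corner-gray over 3 cells = 1193  → 13.9559
row 2: Σ corner-gray over 3 cells = 1071  → 12.5287
row 3: Σ corner-gray over 3 cells = 1224  → 14.3185
row 4: Σ corner-gray over 3 cells = 1570  → 18.3661
row 5: Σ corner-gray over 3 cells = 1591  → 18.6117
row 6: Σ corner-gray over 3 cells = 1304  → 15.2544
row 7: Σ corner-gray over 3 cells = 1289  → 15.0789
row 8: Σ corner-gray over 3 cells = 1605  → 18.7755
row 9: Σ corner-gray over 3 cells = 1375  → 16.0849
row 10: Σ corner-gray over 3 cells = 1486  → 17.3834
row 11: Σ corner-gray over 3 cells = 1519  → 17.7695
row 12: Σ corner-gray over 3 cells = 1659  → 19.4072
row 13: Σ corner-gray over 3 cells = 2015  → 23.5717
row 14: Σ corner-gray over 3 cells = 1845  → 21.5831
Σ rows: total corner-gray = 22270  → 260.5174 mm³

260.517


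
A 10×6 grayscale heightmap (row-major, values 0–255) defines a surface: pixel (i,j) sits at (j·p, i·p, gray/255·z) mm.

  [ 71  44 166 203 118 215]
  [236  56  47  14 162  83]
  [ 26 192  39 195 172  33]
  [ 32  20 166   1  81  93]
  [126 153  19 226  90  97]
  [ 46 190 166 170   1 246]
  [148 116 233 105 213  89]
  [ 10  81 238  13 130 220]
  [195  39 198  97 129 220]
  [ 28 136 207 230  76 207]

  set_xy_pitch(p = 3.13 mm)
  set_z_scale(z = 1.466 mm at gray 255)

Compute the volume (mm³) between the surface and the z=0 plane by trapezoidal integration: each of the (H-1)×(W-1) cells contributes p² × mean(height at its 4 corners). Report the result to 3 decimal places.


height_mm = gray/255 × 1.466; cell vol = 3.13² × mean(4 corners)
unit = 3.13² × 1.466 / (4×255) = 0.0140806 mm³ per gray-sum
row 0: Σ corner-gray over 5 cells = 2225  → 31.3294
row 1: Σ corner-gray over 5 cells = 2132  → 30.0199
row 2: Σ corner-gray over 5 cells = 1916  → 26.9785
row 3: Σ corner-gray over 5 cells = 1860  → 26.1900
row 4: Σ corner-gray over 5 cells = 2545  → 35.8352
row 5: Σ corner-gray over 5 cells = 2917  → 41.0732
row 6: Σ corner-gray over 5 cells = 2725  → 38.3698
row 7: Σ corner-gray over 5 cells = 2495  → 35.1312
row 8: Σ corner-gray over 5 cells = 2874  → 40.4678
Σ rows: total corner-gray = 21689  → 305.3951 mm³

305.395


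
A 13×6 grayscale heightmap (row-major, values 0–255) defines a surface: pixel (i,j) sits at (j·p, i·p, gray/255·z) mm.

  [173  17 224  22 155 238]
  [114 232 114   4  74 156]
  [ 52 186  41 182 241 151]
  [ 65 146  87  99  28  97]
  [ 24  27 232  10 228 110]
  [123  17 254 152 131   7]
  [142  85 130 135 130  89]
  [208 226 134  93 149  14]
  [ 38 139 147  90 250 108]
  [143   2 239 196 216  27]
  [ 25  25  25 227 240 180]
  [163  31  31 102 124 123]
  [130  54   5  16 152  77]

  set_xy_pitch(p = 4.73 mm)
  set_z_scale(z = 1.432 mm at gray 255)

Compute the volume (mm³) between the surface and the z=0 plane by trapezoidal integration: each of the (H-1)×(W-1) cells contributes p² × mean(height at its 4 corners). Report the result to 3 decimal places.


height_mm = gray/255 × 1.432; cell vol = 4.73² × mean(4 corners)
unit = 4.73² × 1.432 / (4×255) = 0.0314098 mm³ per gray-sum
row 0: Σ corner-gray over 5 cells = 2365  → 74.2842
row 1: Σ corner-gray over 5 cells = 2621  → 82.3251
row 2: Σ corner-gray over 5 cells = 2385  → 74.9124
row 3: Σ corner-gray over 5 cells = 2010  → 63.1337
row 4: Σ corner-gray over 5 cells = 2366  → 74.3156
row 5: Σ corner-gray over 5 cells = 2429  → 76.2944
row 6: Σ corner-gray over 5 cells = 2617  → 82.1994
row 7: Σ corner-gray over 5 cells = 2824  → 88.7013
row 8: Σ corner-gray over 5 cells = 2874  → 90.2718
row 9: Σ corner-gray over 5 cells = 2715  → 85.2776
row 10: Σ corner-gray over 5 cells = 2101  → 65.9920
row 11: Σ corner-gray over 5 cells = 1523  → 47.8371
Σ rows: total corner-gray = 28830  → 905.5444 mm³

905.544


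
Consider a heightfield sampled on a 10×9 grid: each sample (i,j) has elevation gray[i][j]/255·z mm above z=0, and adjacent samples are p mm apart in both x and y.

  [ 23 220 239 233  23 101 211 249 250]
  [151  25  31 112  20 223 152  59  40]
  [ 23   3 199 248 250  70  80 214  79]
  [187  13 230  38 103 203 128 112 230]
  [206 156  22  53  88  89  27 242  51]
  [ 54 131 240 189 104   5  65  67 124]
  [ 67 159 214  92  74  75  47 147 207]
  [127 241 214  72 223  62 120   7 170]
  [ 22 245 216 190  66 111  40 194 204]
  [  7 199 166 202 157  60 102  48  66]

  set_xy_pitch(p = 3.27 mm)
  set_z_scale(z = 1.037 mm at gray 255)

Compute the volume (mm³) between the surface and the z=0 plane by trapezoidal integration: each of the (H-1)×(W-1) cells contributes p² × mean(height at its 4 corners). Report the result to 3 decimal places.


height_mm = gray/255 × 1.037; cell vol = 3.27² × mean(4 corners)
unit = 3.27² × 1.037 / (4×255) = 0.0108711 mm³ per gray-sum
row 0: Σ corner-gray over 8 cells = 4260  → 46.3109
row 1: Σ corner-gray over 8 cells = 3665  → 39.8426
row 2: Σ corner-gray over 8 cells = 4301  → 46.7567
row 3: Σ corner-gray over 8 cells = 3682  → 40.0274
row 4: Σ corner-gray over 8 cells = 3391  → 36.8640
row 5: Σ corner-gray over 8 cells = 3670  → 39.8970
row 6: Σ corner-gray over 8 cells = 4065  → 44.1911
row 7: Σ corner-gray over 8 cells = 4525  → 49.1918
row 8: Σ corner-gray over 8 cells = 4291  → 46.6480
Σ rows: total corner-gray = 35850  → 389.7295 mm³

389.729


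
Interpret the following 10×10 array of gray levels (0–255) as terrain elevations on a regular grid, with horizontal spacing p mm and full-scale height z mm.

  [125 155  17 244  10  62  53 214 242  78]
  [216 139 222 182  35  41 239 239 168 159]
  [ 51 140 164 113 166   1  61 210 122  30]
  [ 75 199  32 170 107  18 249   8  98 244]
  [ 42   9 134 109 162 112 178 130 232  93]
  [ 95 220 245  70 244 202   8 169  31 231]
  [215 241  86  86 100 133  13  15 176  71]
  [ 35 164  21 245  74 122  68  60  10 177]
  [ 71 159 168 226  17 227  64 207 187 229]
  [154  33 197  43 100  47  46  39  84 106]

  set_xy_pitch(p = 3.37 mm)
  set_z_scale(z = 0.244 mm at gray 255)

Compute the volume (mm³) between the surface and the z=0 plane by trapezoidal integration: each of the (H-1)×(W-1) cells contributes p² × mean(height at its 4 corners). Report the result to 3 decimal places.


110.547

height_mm = gray/255 × 0.244; cell vol = 3.37² × mean(4 corners)
unit = 3.37² × 0.244 / (4×255) = 0.00271675 mm³ per gray-sum
row 0: Σ corner-gray over 9 cells = 5102  → 13.8609
row 1: Σ corner-gray over 9 cells = 4940  → 13.4207
row 2: Σ corner-gray over 9 cells = 4116  → 11.1821
row 3: Σ corner-gray over 9 cells = 4348  → 11.8124
row 4: Σ corner-gray over 9 cells = 4971  → 13.5050
row 5: Σ corner-gray over 9 cells = 4690  → 12.7416
row 6: Σ corner-gray over 9 cells = 3726  → 10.1226
row 7: Σ corner-gray over 9 cells = 4550  → 12.3612
row 8: Σ corner-gray over 9 cells = 4248  → 11.5407
Σ rows: total corner-gray = 40691  → 110.5472 mm³


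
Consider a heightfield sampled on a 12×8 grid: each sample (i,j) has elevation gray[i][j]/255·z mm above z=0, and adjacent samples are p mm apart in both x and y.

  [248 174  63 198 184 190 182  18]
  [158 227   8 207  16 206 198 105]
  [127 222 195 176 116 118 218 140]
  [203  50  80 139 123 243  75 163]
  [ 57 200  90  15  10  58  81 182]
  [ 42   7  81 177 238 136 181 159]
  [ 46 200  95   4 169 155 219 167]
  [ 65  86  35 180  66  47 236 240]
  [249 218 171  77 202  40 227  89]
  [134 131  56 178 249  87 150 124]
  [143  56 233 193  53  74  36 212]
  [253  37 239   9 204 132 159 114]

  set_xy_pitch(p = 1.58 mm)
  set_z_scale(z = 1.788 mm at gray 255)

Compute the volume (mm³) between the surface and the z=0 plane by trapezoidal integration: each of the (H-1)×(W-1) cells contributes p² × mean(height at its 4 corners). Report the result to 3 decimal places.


179.597

height_mm = gray/255 × 1.788; cell vol = 1.58² × mean(4 corners)
unit = 1.58² × 1.788 / (4×255) = 0.00437604 mm³ per gray-sum
row 0: Σ corner-gray over 7 cells = 4235  → 18.5325
row 1: Σ corner-gray over 7 cells = 4344  → 19.0095
row 2: Σ corner-gray over 7 cells = 4143  → 18.1299
row 3: Σ corner-gray over 7 cells = 2933  → 12.8349
row 4: Σ corner-gray over 7 cells = 2988  → 13.0756
row 5: Σ corner-gray over 7 cells = 3738  → 16.3576
row 6: Σ corner-gray over 7 cells = 3502  → 15.3249
row 7: Σ corner-gray over 7 cells = 3813  → 16.6858
row 8: Σ corner-gray over 7 cells = 4168  → 18.2393
row 9: Σ corner-gray over 7 cells = 3605  → 15.7756
row 10: Σ corner-gray over 7 cells = 3572  → 15.6312
Σ rows: total corner-gray = 41041  → 179.5972 mm³


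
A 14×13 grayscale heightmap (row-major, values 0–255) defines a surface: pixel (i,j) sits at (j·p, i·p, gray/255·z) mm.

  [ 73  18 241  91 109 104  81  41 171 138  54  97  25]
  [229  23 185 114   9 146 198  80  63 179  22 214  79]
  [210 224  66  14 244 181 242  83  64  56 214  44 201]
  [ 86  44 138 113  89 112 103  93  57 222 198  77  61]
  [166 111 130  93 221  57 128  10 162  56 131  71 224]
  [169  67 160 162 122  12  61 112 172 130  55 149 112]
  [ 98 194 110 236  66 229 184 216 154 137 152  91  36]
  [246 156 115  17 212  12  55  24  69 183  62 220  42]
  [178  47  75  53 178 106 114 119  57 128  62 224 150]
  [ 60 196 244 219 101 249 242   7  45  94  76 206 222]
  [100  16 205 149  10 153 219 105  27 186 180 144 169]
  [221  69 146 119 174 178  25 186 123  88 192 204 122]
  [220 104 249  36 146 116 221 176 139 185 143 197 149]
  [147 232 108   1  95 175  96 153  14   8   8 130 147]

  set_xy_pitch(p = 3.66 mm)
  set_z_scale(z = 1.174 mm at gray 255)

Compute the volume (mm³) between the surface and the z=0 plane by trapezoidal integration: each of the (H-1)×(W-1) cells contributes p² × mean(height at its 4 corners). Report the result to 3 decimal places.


1207.821

height_mm = gray/255 × 1.174; cell vol = 3.66² × mean(4 corners)
unit = 3.66² × 1.174 / (4×255) = 0.0154181 mm³ per gray-sum
row 0: Σ corner-gray over 12 cells = 5162  → 79.5881
row 1: Σ corner-gray over 12 cells = 6049  → 93.2639
row 2: Σ corner-gray over 12 cells = 5914  → 91.1825
row 3: Σ corner-gray over 12 cells = 5369  → 82.7796
row 4: Σ corner-gray over 12 cells = 5415  → 83.4889
row 5: Σ corner-gray over 12 cells = 6357  → 98.0127
row 6: Σ corner-gray over 12 cells = 6210  → 95.7462
row 7: Σ corner-gray over 12 cells = 5192  → 80.0506
row 8: Σ corner-gray over 12 cells = 6294  → 97.0414
row 9: Σ corner-gray over 12 cells = 6697  → 103.2548
row 10: Σ corner-gray over 12 cells = 6408  → 98.7990
row 11: Σ corner-gray over 12 cells = 7144  → 110.1467
row 12: Σ corner-gray over 12 cells = 6127  → 94.4665
Σ rows: total corner-gray = 78338  → 1207.8210 mm³
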